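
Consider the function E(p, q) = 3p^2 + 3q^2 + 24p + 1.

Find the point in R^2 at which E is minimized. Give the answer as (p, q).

(-4, 0)

E(p,q) separates as A(p) + B(q) + 1, so its minimum is min A + min B + 1.
A'(p) = 6p + 24 vanishes at p ∈ {-4}; B'(q) = 6q vanishes at q ∈ {0}.
Local minima of A (where A''>0): A(-4)=-48. Local minima of B: B(0)=0.
So the global minimum of E is A(-4) + B(0) + 1 = -48 + 0 + 1 = -47, attained at (-4, 0).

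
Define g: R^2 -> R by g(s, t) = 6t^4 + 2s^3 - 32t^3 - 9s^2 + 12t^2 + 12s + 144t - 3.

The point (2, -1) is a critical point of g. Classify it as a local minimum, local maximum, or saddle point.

The mixed partial ∂²g/∂s∂t is 0, so the Hessian at any point is diag(g_ss, g_tt) = diag(6(2s - 3), 24(3t^2 - 8t + 1)).
At (2, -1): H = diag(6, 288).
Both eigenvalues are positive, so H is positive definite: a local minimum.

local minimum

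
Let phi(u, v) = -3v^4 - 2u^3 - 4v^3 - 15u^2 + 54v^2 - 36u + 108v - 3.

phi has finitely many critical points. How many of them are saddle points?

3

phi separates as a function of u plus a function of v, so ∇phi=0 decouples.
∂phi/∂u = -6(u + 2)(u + 3) = 0 at u ∈ {-3, -2}; ∂phi/∂v = -12(v - 3)(v + 1)(v + 3) = 0 at v ∈ {-3, -1, 3}.
The Hessian is diagonal: diag(phi_uu, phi_vv). Second derivatives: phi_uu(-3)=6, phi_uu(-2)=-6; phi_vv(-3)=-144, phi_vv(-1)=96, phi_vv(3)=-288.
Saddle points occur where the two diagonal entries have opposite signs: (-3, -3), (-3, 3), (-2, -1). Count: 3.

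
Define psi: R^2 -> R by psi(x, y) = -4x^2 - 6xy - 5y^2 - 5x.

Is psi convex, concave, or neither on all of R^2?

psi is quadratic, so its Hessian is the constant matrix H = [[-8, -6], [-6, -10]].
det(H) = 44, tr(H) = -18.
det(H) > 0 and tr(H) < 0, so H is negative definite everywhere: concave.

concave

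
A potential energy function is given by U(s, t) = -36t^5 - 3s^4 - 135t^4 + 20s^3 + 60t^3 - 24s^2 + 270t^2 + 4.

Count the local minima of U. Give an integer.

U separates as a function of s plus a function of t, so ∇U=0 decouples.
∂U/∂s = -12s(s - 4)(s - 1) = 0 at s ∈ {0, 1, 4}; ∂U/∂t = -180t(t - 1)(t + 1)(t + 3) = 0 at t ∈ {-3, -1, 0, 1}.
The Hessian is diagonal: diag(U_ss, U_tt). Second derivatives: U_ss(0)=-48, U_ss(1)=36, U_ss(4)=-144; U_tt(-3)=4320, U_tt(-1)=-720, U_tt(0)=540, U_tt(1)=-1440.
Local minima occur where both diagonal entries positive: (1, -3), (1, 0). Count: 2.

2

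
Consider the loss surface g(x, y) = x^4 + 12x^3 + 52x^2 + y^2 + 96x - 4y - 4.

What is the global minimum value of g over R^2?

g(x,y) separates as P(x) + Q(y) − 4, so its minimum is min P + min Q − 4.
P'(x) = 4(x + 2)(x + 3)(x + 4) vanishes at x ∈ {-4, -3, -2}; Q'(y) = 2y - 4 vanishes at y ∈ {2}.
Local minima of P (where P''>0): P(-4)=-64, P(-2)=-64. Local minima of Q: Q(2)=-4.
So the global minimum of g is P(-4) + Q(2) − 4 = -64 − 4 − 4 = -72, attained at (-4, 2).

-72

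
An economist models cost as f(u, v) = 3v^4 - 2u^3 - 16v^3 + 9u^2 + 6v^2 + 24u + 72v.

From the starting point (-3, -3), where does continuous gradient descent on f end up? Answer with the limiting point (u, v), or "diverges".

(-1, -1)

f is separable, so gradient descent decouples: u follows -∂f/∂u, v follows -∂f/∂v.
∂f/∂u = -6(u - 4)(u + 1); at u=-3 this is -84, so u increases.
∂f/∂v = 12(v - 3)(v - 2)(v + 1); at v=-3 this is -720, so v increases.
u converges to its nearest critical value -1 (a local min of the u-part); v converges to -1. The iterate converges to (-1, -1).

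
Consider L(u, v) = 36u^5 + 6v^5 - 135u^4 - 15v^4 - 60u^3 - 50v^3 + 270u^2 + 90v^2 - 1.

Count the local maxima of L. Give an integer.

4

L separates as a function of u plus a function of v, so ∇L=0 decouples.
∂L/∂u = 180u(u - 3)(u - 1)(u + 1) = 0 at u ∈ {-1, 0, 1, 3}; ∂L/∂v = 30v(v - 3)(v - 1)(v + 2) = 0 at v ∈ {-2, 0, 1, 3}.
The Hessian is diagonal: diag(L_uu, L_vv). Second derivatives: L_uu(-1)=-1440, L_uu(0)=540, L_uu(1)=-720, L_uu(3)=4320; L_vv(-2)=-900, L_vv(0)=180, L_vv(1)=-180, L_vv(3)=900.
Local maxima occur where both diagonal entries negative: (-1, -2), (-1, 1), (1, -2), (1, 1). Count: 4.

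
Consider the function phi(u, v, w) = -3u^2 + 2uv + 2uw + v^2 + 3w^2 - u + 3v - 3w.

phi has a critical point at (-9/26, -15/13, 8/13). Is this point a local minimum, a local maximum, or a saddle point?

The Hessian is constant: H = [[-6, 2, 2], [2, 2, 0], [2, 0, 6]].
Leading principal minors: Δ₁ = -6, Δ₂ = -16, Δ₃ = -104.
The minors fit neither the all-positive nor the alternating-sign pattern, so H is indefinite: a saddle point.

saddle point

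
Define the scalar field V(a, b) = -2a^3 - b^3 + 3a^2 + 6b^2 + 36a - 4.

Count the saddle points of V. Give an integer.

V separates as a function of a plus a function of b, so ∇V=0 decouples.
∂V/∂a = -6(a - 3)(a + 2) = 0 at a ∈ {-2, 3}; ∂V/∂b = -3b(b - 4) = 0 at b ∈ {0, 4}.
The Hessian is diagonal: diag(V_aa, V_bb). Second derivatives: V_aa(-2)=30, V_aa(3)=-30; V_bb(0)=12, V_bb(4)=-12.
Saddle points occur where the two diagonal entries have opposite signs: (-2, 4), (3, 0). Count: 2.

2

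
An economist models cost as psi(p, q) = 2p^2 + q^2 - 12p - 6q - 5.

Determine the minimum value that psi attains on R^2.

-32

psi(p,q) separates as A(p) + B(q) − 5, so its minimum is min A + min B − 5.
A'(p) = 4p - 12 vanishes at p ∈ {3}; B'(q) = 2q - 6 vanishes at q ∈ {3}.
Local minima of A (where A''>0): A(3)=-18. Local minima of B: B(3)=-9.
So the global minimum of psi is A(3) + B(3) − 5 = -18 − 9 − 5 = -32, attained at (3, 3).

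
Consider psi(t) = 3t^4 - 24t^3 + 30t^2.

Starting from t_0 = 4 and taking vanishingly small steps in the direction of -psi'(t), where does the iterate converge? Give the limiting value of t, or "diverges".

5

psi'(t) = 12t(t - 5)(t - 1), so psi'(4) = -144.
Gradient descent moves in the -psi' direction, i.e. t is increasing.
The nearest critical point in that direction is t = 5, where psi'' = 240 > 0 (a local minimum). The iterate converges there.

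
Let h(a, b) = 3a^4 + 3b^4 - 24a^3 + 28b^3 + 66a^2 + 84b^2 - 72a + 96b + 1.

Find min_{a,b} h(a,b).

h(a,b) separates as P(a) + Q(b) + 1, so its minimum is min P + min Q + 1.
P'(a) = 12(a - 3)(a - 2)(a - 1) vanishes at a ∈ {1, 2, 3}; Q'(b) = 12(b + 1)(b + 2)(b + 4) vanishes at b ∈ {-4, -2, -1}.
Local minima of P (where P''>0): P(1)=-27, P(3)=-27. Local minima of Q: Q(-4)=-64, Q(-1)=-37.
So the global minimum of h is P(1) + Q(-4) + 1 = -27 − 64 + 1 = -90, attained at (1, -4).

-90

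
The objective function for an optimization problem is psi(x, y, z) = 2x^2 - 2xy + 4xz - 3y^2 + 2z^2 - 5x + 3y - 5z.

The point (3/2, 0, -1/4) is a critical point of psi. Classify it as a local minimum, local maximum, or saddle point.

saddle point

The Hessian is constant: H = [[4, -2, 4], [-2, -6, 0], [4, 0, 4]].
Leading principal minors: Δ₁ = 4, Δ₂ = -28, Δ₃ = -16.
The minors fit neither the all-positive nor the alternating-sign pattern, so H is indefinite: a saddle point.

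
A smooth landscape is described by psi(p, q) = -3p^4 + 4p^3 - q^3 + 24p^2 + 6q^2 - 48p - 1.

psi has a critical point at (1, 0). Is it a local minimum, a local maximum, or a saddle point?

local minimum

The mixed partial ∂²psi/∂p∂q is 0, so the Hessian at any point is diag(psi_pp, psi_qq) = diag(12(-3p^2 + 2p + 4), 6(-q + 2)).
At (1, 0): H = diag(36, 12).
Both eigenvalues are positive, so H is positive definite: a local minimum.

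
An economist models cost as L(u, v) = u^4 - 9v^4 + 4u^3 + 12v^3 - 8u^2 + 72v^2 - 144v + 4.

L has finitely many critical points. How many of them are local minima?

2

L separates as a function of u plus a function of v, so ∇L=0 decouples.
∂L/∂u = 4u(u - 1)(u + 4) = 0 at u ∈ {-4, 0, 1}; ∂L/∂v = -36(v - 2)(v - 1)(v + 2) = 0 at v ∈ {-2, 1, 2}.
The Hessian is diagonal: diag(L_uu, L_vv). Second derivatives: L_uu(-4)=80, L_uu(0)=-16, L_uu(1)=20; L_vv(-2)=-432, L_vv(1)=108, L_vv(2)=-144.
Local minima occur where both diagonal entries positive: (-4, 1), (1, 1). Count: 2.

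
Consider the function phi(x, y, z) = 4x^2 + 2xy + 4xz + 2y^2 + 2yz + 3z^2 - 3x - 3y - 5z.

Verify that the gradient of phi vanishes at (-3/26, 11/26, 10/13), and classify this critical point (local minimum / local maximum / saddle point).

∇phi = (8x + 2y + 4z - 3, 2x + 4y + 2z - 3, 4x + 2y + 6z - 5); substituting (-3/26, 11/26, 10/13) gives ∇phi = (0, 0, 0), so (-3/26, 11/26, 10/13) is indeed a critical point.
The Hessian is constant: H = [[8, 2, 4], [2, 4, 2], [4, 2, 6]].
Leading principal minors: Δ₁ = 8, Δ₂ = 28, Δ₃ = 104.
All leading minors are positive, so H is positive definite: a local minimum.

local minimum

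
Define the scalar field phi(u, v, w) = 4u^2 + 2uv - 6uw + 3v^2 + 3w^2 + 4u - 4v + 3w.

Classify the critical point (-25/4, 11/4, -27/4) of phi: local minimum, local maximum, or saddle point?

The Hessian is constant: H = [[8, 2, -6], [2, 6, 0], [-6, 0, 6]].
Leading principal minors: Δ₁ = 8, Δ₂ = 44, Δ₃ = 48.
All leading minors are positive, so H is positive definite: a local minimum.

local minimum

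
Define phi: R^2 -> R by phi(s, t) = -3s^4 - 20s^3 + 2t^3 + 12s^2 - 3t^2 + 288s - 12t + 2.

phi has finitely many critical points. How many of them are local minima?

phi separates as a function of s plus a function of t, so ∇phi=0 decouples.
∂phi/∂s = -12(s - 2)(s + 3)(s + 4) = 0 at s ∈ {-4, -3, 2}; ∂phi/∂t = 6(t - 2)(t + 1) = 0 at t ∈ {-1, 2}.
The Hessian is diagonal: diag(phi_ss, phi_tt). Second derivatives: phi_ss(-4)=-72, phi_ss(-3)=60, phi_ss(2)=-360; phi_tt(-1)=-18, phi_tt(2)=18.
Local minima occur where both diagonal entries positive: (-3, 2). Count: 1.

1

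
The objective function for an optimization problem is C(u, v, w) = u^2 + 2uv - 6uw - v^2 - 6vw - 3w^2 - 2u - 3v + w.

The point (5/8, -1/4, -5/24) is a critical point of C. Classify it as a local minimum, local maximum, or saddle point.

The Hessian is constant: H = [[2, 2, -6], [2, -2, -6], [-6, -6, -6]].
Leading principal minors: Δ₁ = 2, Δ₂ = -8, Δ₃ = 192.
The minors fit neither the all-positive nor the alternating-sign pattern, so H is indefinite: a saddle point.

saddle point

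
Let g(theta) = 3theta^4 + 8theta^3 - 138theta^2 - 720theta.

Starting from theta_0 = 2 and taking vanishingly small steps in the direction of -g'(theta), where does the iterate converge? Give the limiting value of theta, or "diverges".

5

g'(theta) = 12(theta - 5)(theta + 3)(theta + 4), so g'(2) = -1080.
Gradient descent moves in the -g' direction, i.e. theta is increasing.
The nearest critical point in that direction is theta = 5, where g'' = 864 > 0 (a local minimum). The iterate converges there.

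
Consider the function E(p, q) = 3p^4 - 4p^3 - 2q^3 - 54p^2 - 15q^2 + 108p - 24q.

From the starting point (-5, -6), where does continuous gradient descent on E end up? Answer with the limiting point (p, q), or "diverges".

E is separable, so gradient descent decouples: p follows -∂E/∂p, q follows -∂E/∂q.
∂E/∂p = 12(p - 3)(p - 1)(p + 3); at p=-5 this is -1152, so p increases.
∂E/∂q = -6(q + 1)(q + 4); at q=-6 this is -60, so q increases.
p converges to its nearest critical value -3 (a local min of the p-part); q converges to -4. The iterate converges to (-3, -4).

(-3, -4)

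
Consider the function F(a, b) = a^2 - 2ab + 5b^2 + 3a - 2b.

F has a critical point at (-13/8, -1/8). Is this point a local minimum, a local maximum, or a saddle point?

The Hessian of F is constant: H = [[2, -2], [-2, 10]].
det(H) = 2·10 − (-2)² = 16.
det(H) > 0 and tr(H) = 12 > 0, so H is positive definite and the point is a local minimum.

local minimum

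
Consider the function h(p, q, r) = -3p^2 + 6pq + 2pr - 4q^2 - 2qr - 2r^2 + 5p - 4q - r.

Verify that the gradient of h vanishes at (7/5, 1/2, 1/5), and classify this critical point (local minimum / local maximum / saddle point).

local maximum

∇h = (-6p + 6q + 2r + 5, 6p - 8q - 2r - 4, 2p - 2q - 4r - 1); substituting (7/5, 1/2, 1/5) gives ∇h = (0, 0, 0), so (7/5, 1/2, 1/5) is indeed a critical point.
The Hessian is constant: H = [[-6, 6, 2], [6, -8, -2], [2, -2, -4]].
Leading principal minors: Δ₁ = -6, Δ₂ = 12, Δ₃ = -40.
The minors alternate sign starting negative (−, +, −), so H is negative definite: a local maximum.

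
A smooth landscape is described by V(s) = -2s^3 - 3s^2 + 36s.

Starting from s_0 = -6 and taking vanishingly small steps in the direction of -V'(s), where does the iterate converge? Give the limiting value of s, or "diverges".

-3

V'(s) = -6(s - 2)(s + 3), so V'(-6) = -144.
Gradient descent moves in the -V' direction, i.e. s is increasing.
The nearest critical point in that direction is s = -3, where V'' = 30 > 0 (a local minimum). The iterate converges there.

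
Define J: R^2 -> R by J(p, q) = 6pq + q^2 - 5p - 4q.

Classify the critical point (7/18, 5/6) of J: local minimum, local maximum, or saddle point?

The Hessian of J is constant: H = [[0, 6], [6, 2]].
det(H) = 0·2 − 6² = -36.
Since det(H) < 0, H is indefinite and the critical point is a saddle point.

saddle point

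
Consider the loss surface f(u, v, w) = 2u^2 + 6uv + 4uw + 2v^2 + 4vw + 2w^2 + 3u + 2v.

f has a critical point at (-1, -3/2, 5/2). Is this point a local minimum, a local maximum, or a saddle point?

saddle point

The Hessian is constant: H = [[4, 6, 4], [6, 4, 4], [4, 4, 4]].
Leading principal minors: Δ₁ = 4, Δ₂ = -20, Δ₃ = -16.
The minors fit neither the all-positive nor the alternating-sign pattern, so H is indefinite: a saddle point.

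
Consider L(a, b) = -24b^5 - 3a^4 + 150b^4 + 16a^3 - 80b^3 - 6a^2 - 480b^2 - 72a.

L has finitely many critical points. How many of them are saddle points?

L separates as a function of a plus a function of b, so ∇L=0 decouples.
∂L/∂a = -12(a - 3)(a - 2)(a + 1) = 0 at a ∈ {-1, 2, 3}; ∂L/∂b = -120b(b - 4)(b - 2)(b + 1) = 0 at b ∈ {-1, 0, 2, 4}.
The Hessian is diagonal: diag(L_aa, L_bb). Second derivatives: L_aa(-1)=-144, L_aa(2)=36, L_aa(3)=-48; L_bb(-1)=1800, L_bb(0)=-960, L_bb(2)=1440, L_bb(4)=-4800.
Saddle points occur where the two diagonal entries have opposite signs: (-1, -1), (-1, 2), (2, 0), (2, 4), (3, -1), (3, 2). Count: 6.

6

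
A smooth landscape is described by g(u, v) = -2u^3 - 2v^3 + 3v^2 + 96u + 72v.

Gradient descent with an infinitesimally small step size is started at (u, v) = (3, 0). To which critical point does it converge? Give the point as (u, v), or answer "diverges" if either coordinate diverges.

(-4, -3)

g is separable, so gradient descent decouples: u follows -∂g/∂u, v follows -∂g/∂v.
∂g/∂u = -6(u - 4)(u + 4); at u=3 this is 42, so u decreases.
∂g/∂v = -6(v - 4)(v + 3); at v=0 this is 72, so v decreases.
u converges to its nearest critical value -4 (a local min of the u-part); v converges to -3. The iterate converges to (-4, -3).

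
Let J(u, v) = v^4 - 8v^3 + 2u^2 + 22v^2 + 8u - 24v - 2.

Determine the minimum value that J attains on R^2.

J(u,v) separates as P(u) + Q(v) − 2, so its minimum is min P + min Q − 2.
P'(u) = 4u + 8 vanishes at u ∈ {-2}; Q'(v) = 4(v - 3)(v - 2)(v - 1) vanishes at v ∈ {1, 2, 3}.
Local minima of P (where P''>0): P(-2)=-8. Local minima of Q: Q(1)=-9, Q(3)=-9.
So the global minimum of J is P(-2) + Q(1) − 2 = -8 − 9 − 2 = -19, attained at (-2, 1).

-19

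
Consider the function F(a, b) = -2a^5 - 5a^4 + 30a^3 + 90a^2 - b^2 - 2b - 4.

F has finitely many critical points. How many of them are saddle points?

F separates as a function of a plus a function of b, so ∇F=0 decouples.
∂F/∂a = -10a(a - 3)(a + 2)(a + 3) = 0 at a ∈ {-3, -2, 0, 3}; ∂F/∂b = -2(b + 1) = 0 at b ∈ {-1}.
The Hessian is diagonal: diag(F_aa, F_bb). Second derivatives: F_aa(-3)=180, F_aa(-2)=-100, F_aa(0)=180, F_aa(3)=-900; F_bb(-1)=-2.
Saddle points occur where the two diagonal entries have opposite signs: (-3, -1), (0, -1). Count: 2.

2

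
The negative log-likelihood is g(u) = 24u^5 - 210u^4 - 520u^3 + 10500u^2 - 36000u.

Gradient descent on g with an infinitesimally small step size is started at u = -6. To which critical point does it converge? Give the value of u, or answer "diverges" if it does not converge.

diverges

g'(u) = 120(u - 5)(u - 4)(u - 3)(u + 5), so g'(-6) = 118800.
Gradient descent moves in the -g' direction, i.e. u is decreasing.
There is no critical point below u=-6, and g' keeps the same sign, so the iterate runs off to −∞.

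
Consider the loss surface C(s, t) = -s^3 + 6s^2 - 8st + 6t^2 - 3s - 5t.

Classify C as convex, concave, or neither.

The term -s^3 is cubic, so the Hessian is not constant.
∂²C/∂s² = -6s + 12, which takes both signs as s varies (negative for sufficiently large s). A diagonal entry of the Hessian changing sign means the Hessian is neither positive- nor negative-semidefinite on all of R^2.

neither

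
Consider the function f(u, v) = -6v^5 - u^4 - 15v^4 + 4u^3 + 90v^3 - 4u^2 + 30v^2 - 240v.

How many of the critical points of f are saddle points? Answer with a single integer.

6

f separates as a function of u plus a function of v, so ∇f=0 decouples.
∂f/∂u = -4u(u - 2)(u - 1) = 0 at u ∈ {0, 1, 2}; ∂f/∂v = -30(v - 2)(v - 1)(v + 1)(v + 4) = 0 at v ∈ {-4, -1, 1, 2}.
The Hessian is diagonal: diag(f_uu, f_vv). Second derivatives: f_uu(0)=-8, f_uu(1)=4, f_uu(2)=-8; f_vv(-4)=2700, f_vv(-1)=-540, f_vv(1)=300, f_vv(2)=-540.
Saddle points occur where the two diagonal entries have opposite signs: (0, -4), (0, 1), (1, -1), (1, 2), (2, -4), (2, 1). Count: 6.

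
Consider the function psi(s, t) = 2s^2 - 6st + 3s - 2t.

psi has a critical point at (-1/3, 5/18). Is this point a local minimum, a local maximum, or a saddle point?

The Hessian of psi is constant: H = [[4, -6], [-6, 0]].
det(H) = 4·0 − (-6)² = -36.
Since det(H) < 0, H is indefinite and the critical point is a saddle point.

saddle point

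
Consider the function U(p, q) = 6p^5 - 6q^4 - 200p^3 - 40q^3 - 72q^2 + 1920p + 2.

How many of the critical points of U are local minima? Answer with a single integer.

2

U separates as a function of p plus a function of q, so ∇U=0 decouples.
∂U/∂p = 30(p - 4)(p - 2)(p + 2)(p + 4) = 0 at p ∈ {-4, -2, 2, 4}; ∂U/∂q = -24q(q + 2)(q + 3) = 0 at q ∈ {-3, -2, 0}.
The Hessian is diagonal: diag(U_pp, U_qq). Second derivatives: U_pp(-4)=-2880, U_pp(-2)=1440, U_pp(2)=-1440, U_pp(4)=2880; U_qq(-3)=-72, U_qq(-2)=48, U_qq(0)=-144.
Local minima occur where both diagonal entries positive: (-2, -2), (4, -2). Count: 2.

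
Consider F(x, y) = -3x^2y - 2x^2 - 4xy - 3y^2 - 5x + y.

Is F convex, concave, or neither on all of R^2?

The term -3x^2y is cubic, so the Hessian is not constant.
∂²F/∂x² = -6y - 4, which takes both signs as y varies (negative for sufficiently large y). A diagonal entry of the Hessian changing sign means the Hessian is neither positive- nor negative-semidefinite on all of R^2.

neither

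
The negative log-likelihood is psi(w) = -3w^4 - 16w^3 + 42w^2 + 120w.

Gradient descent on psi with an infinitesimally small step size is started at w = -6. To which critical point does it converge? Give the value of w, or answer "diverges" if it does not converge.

psi'(w) = -12(w - 2)(w + 1)(w + 5), so psi'(-6) = 480.
Gradient descent moves in the -psi' direction, i.e. w is decreasing.
There is no critical point below w=-6, and psi' keeps the same sign, so the iterate runs off to −∞.

diverges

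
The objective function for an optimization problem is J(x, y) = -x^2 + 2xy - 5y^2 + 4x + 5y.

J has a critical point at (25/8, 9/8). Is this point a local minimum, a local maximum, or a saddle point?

local maximum

The Hessian of J is constant: H = [[-2, 2], [2, -10]].
det(H) = (-2)·(-10) − 2² = 16.
det(H) > 0 and tr(H) = -12 < 0, so H is negative definite and the point is a local maximum.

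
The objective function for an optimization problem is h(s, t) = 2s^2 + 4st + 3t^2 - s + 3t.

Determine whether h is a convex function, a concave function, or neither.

h is quadratic, so its Hessian is the constant matrix H = [[4, 4], [4, 6]].
det(H) = 8, tr(H) = 10.
det(H) > 0 and tr(H) > 0, so H is positive definite everywhere: convex.

convex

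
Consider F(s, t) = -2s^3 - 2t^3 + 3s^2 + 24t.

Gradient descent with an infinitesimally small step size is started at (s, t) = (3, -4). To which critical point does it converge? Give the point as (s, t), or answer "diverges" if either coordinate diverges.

diverges

F is separable, so gradient descent decouples: s follows -∂F/∂s, t follows -∂F/∂t.
∂F/∂s = -6s(s - 1); at s=3 this is -36, so s increases.
∂F/∂t = -6(t - 2)(t + 2); at t=-4 this is -72, so t increases.
The s-coordinate has no critical point in that direction and runs off to infinity.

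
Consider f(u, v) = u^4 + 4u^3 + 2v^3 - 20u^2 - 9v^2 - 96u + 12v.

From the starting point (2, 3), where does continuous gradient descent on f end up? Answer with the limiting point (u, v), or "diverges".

(3, 2)

f is separable, so gradient descent decouples: u follows -∂f/∂u, v follows -∂f/∂v.
∂f/∂u = 4(u - 3)(u + 2)(u + 4); at u=2 this is -96, so u increases.
∂f/∂v = 6(v - 2)(v - 1); at v=3 this is 12, so v decreases.
u converges to its nearest critical value 3 (a local min of the u-part); v converges to 2. The iterate converges to (3, 2).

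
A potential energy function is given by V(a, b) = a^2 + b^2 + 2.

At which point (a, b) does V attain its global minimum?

(0, 0)

V(a,b) separates as P(a) + Q(b) + 2, so its minimum is min P + min Q + 2.
P'(a) = 2a vanishes at a ∈ {0}; Q'(b) = 2b vanishes at b ∈ {0}.
Local minima of P (where P''>0): P(0)=0. Local minima of Q: Q(0)=0.
So the global minimum of V is P(0) + Q(0) + 2 = 0 + 0 + 2 = 2, attained at (0, 0).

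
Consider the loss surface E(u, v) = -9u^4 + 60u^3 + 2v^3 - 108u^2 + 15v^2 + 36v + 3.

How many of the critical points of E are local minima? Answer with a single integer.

1

E separates as a function of u plus a function of v, so ∇E=0 decouples.
∂E/∂u = -36u(u - 3)(u - 2) = 0 at u ∈ {0, 2, 3}; ∂E/∂v = 6(v + 2)(v + 3) = 0 at v ∈ {-3, -2}.
The Hessian is diagonal: diag(E_uu, E_vv). Second derivatives: E_uu(0)=-216, E_uu(2)=72, E_uu(3)=-108; E_vv(-3)=-6, E_vv(-2)=6.
Local minima occur where both diagonal entries positive: (2, -2). Count: 1.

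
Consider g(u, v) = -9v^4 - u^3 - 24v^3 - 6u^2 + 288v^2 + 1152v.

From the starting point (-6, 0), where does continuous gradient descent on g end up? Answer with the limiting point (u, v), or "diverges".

(-4, -2)

g is separable, so gradient descent decouples: u follows -∂g/∂u, v follows -∂g/∂v.
∂g/∂u = -3u(u + 4); at u=-6 this is -36, so u increases.
∂g/∂v = -36(v - 4)(v + 2)(v + 4); at v=0 this is 1152, so v decreases.
u converges to its nearest critical value -4 (a local min of the u-part); v converges to -2. The iterate converges to (-4, -2).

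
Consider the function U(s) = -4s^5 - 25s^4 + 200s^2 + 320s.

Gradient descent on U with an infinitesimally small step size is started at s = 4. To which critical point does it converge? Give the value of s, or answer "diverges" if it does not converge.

U'(s) = -20(s - 2)(s + 1)(s + 2)(s + 4), so U'(4) = -9600.
Gradient descent moves in the -U' direction, i.e. s is increasing.
There is no critical point above s=4, and U' keeps the same sign, so the iterate runs off to +∞.

diverges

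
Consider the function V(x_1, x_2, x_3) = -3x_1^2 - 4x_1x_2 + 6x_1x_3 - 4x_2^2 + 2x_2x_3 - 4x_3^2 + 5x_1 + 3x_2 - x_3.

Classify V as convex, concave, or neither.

concave

V is quadratic, so its Hessian is the constant matrix H = [[-6, -4, 6], [-4, -8, 2], [6, 2, -8]].
Leading principal minors: -6, 32, -40.
Signs alternate −, +, − ⇒ H ≺ 0 ⇒ concave.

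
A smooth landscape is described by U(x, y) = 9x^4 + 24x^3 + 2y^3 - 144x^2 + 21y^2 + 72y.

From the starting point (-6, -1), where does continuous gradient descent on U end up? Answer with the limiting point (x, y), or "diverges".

U is separable, so gradient descent decouples: x follows -∂U/∂x, y follows -∂U/∂y.
∂U/∂x = 36x(x - 2)(x + 4); at x=-6 this is -3456, so x increases.
∂U/∂y = 6(y + 3)(y + 4); at y=-1 this is 36, so y decreases.
x converges to its nearest critical value -4 (a local min of the x-part); y converges to -3. The iterate converges to (-4, -3).

(-4, -3)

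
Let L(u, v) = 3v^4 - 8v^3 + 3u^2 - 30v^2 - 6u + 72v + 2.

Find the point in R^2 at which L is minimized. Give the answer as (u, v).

L(u,v) separates as P(u) + Q(v) + 2, so its minimum is min P + min Q + 2.
P'(u) = 6u - 6 vanishes at u ∈ {1}; Q'(v) = 12(v - 3)(v - 1)(v + 2) vanishes at v ∈ {-2, 1, 3}.
Local minima of P (where P''>0): P(1)=-3. Local minima of Q: Q(-2)=-152, Q(3)=-27.
So the global minimum of L is P(1) + Q(-2) + 2 = -3 − 152 + 2 = -153, attained at (1, -2).

(1, -2)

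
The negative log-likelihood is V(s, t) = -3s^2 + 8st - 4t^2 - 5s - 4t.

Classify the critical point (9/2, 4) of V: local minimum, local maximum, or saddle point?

saddle point

The Hessian of V is constant: H = [[-6, 8], [8, -8]].
det(H) = (-6)·(-8) − 8² = -16.
Since det(H) < 0, H is indefinite and the critical point is a saddle point.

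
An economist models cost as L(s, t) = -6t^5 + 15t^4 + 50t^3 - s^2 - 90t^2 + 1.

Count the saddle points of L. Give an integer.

L separates as a function of s plus a function of t, so ∇L=0 decouples.
∂L/∂s = -2s = 0 at s ∈ {0}; ∂L/∂t = -30t(t - 3)(t - 1)(t + 2) = 0 at t ∈ {-2, 0, 1, 3}.
The Hessian is diagonal: diag(L_ss, L_tt). Second derivatives: L_ss(0)=-2; L_tt(-2)=900, L_tt(0)=-180, L_tt(1)=180, L_tt(3)=-900.
Saddle points occur where the two diagonal entries have opposite signs: (0, -2), (0, 1). Count: 2.

2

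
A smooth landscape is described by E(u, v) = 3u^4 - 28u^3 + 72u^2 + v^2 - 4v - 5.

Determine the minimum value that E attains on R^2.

-9

E(u,v) separates as P(u) + Q(v) − 5, so its minimum is min P + min Q − 5.
P'(u) = 12u(u - 4)(u - 3) vanishes at u ∈ {0, 3, 4}; Q'(v) = 2v - 4 vanishes at v ∈ {2}.
Local minima of P (where P''>0): P(0)=0, P(4)=128. Local minima of Q: Q(2)=-4.
So the global minimum of E is P(0) + Q(2) − 5 = 0 − 4 − 5 = -9, attained at (0, 2).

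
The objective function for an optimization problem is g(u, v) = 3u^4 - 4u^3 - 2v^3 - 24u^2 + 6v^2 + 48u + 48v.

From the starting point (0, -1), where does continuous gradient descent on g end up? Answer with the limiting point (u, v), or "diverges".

g is separable, so gradient descent decouples: u follows -∂g/∂u, v follows -∂g/∂v.
∂g/∂u = 12(u - 2)(u - 1)(u + 2); at u=0 this is 48, so u decreases.
∂g/∂v = -6(v - 4)(v + 2); at v=-1 this is 30, so v decreases.
u converges to its nearest critical value -2 (a local min of the u-part); v converges to -2. The iterate converges to (-2, -2).

(-2, -2)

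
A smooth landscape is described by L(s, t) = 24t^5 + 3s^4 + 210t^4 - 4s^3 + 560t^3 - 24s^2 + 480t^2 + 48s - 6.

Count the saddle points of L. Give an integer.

L separates as a function of s plus a function of t, so ∇L=0 decouples.
∂L/∂s = 12(s - 2)(s - 1)(s + 2) = 0 at s ∈ {-2, 1, 2}; ∂L/∂t = 120t(t + 1)(t + 2)(t + 4) = 0 at t ∈ {-4, -2, -1, 0}.
The Hessian is diagonal: diag(L_ss, L_tt). Second derivatives: L_ss(-2)=144, L_ss(1)=-36, L_ss(2)=48; L_tt(-4)=-2880, L_tt(-2)=480, L_tt(-1)=-360, L_tt(0)=960.
Saddle points occur where the two diagonal entries have opposite signs: (-2, -4), (-2, -1), (1, -2), (1, 0), (2, -4), (2, -1). Count: 6.

6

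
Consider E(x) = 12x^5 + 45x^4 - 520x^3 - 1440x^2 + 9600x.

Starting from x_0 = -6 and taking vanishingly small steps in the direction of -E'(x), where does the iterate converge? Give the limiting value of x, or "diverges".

E'(x) = 60(x - 4)(x - 2)(x + 4)(x + 5), so E'(-6) = 9600.
Gradient descent moves in the -E' direction, i.e. x is decreasing.
There is no critical point below x=-6, and E' keeps the same sign, so the iterate runs off to −∞.

diverges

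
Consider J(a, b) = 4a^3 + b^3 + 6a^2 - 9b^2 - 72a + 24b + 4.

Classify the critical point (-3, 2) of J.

local maximum

The mixed partial ∂²J/∂a∂b is 0, so the Hessian at any point is diag(J_aa, J_bb) = diag(12(2a + 1), 6(b - 3)).
At (-3, 2): H = diag(-60, -6).
Both eigenvalues are negative, so H is negative definite: a local maximum.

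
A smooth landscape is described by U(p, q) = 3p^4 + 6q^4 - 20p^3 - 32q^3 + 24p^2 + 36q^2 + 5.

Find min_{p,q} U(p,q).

-177

U(p,q) separates as A(p) + B(q) + 5, so its minimum is min A + min B + 5.
A'(p) = 12p(p - 4)(p - 1) vanishes at p ∈ {0, 1, 4}; B'(q) = 24q(q - 3)(q - 1) vanishes at q ∈ {0, 1, 3}.
Local minima of A (where A''>0): A(0)=0, A(4)=-128. Local minima of B: B(0)=0, B(3)=-54.
So the global minimum of U is A(4) + B(3) + 5 = -128 − 54 + 5 = -177, attained at (4, 3).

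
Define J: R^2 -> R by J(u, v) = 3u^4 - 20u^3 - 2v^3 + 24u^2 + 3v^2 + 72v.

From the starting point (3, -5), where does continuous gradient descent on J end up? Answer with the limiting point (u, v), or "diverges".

(4, -3)

J is separable, so gradient descent decouples: u follows -∂J/∂u, v follows -∂J/∂v.
∂J/∂u = 12u(u - 4)(u - 1); at u=3 this is -72, so u increases.
∂J/∂v = -6(v - 4)(v + 3); at v=-5 this is -108, so v increases.
u converges to its nearest critical value 4 (a local min of the u-part); v converges to -3. The iterate converges to (4, -3).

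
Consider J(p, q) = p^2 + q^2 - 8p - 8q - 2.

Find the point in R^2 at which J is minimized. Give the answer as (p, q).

J(p,q) separates as A(p) + B(q) − 2, so its minimum is min A + min B − 2.
A'(p) = 2p - 8 vanishes at p ∈ {4}; B'(q) = 2q - 8 vanishes at q ∈ {4}.
Local minima of A (where A''>0): A(4)=-16. Local minima of B: B(4)=-16.
So the global minimum of J is A(4) + B(4) − 2 = -16 − 16 − 2 = -34, attained at (4, 4).

(4, 4)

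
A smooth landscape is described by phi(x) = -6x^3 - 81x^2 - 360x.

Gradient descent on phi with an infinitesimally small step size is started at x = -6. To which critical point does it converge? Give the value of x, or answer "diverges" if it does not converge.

-5

phi'(x) = -18(x + 4)(x + 5), so phi'(-6) = -36.
Gradient descent moves in the -phi' direction, i.e. x is increasing.
The nearest critical point in that direction is x = -5, where phi'' = 18 > 0 (a local minimum). The iterate converges there.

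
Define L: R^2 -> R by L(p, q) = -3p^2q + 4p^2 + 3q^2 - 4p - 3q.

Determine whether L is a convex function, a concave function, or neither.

The term -3p^2q is cubic, so the Hessian is not constant.
∂²L/∂p² = -6q + 8, which takes both signs as q varies (negative for sufficiently large q). A diagonal entry of the Hessian changing sign means the Hessian is neither positive- nor negative-semidefinite on all of R^2.

neither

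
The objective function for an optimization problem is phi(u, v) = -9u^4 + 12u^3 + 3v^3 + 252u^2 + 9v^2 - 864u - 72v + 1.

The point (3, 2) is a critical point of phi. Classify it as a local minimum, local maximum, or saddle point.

saddle point

The mixed partial ∂²phi/∂u∂v is 0, so the Hessian at any point is diag(phi_uu, phi_vv) = diag(36(-3u^2 + 2u + 14), 18(v + 1)).
At (3, 2): H = diag(-252, 54).
The eigenvalues have opposite signs, so H is indefinite: a saddle point.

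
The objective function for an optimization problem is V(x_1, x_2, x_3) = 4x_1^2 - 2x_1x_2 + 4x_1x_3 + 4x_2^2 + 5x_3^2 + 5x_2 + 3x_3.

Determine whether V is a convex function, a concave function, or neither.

V is quadratic, so its Hessian is the constant matrix H = [[8, -2, 4], [-2, 8, 0], [4, 0, 10]].
Leading principal minors: 8, 60, 472.
All positive ⇒ H ≻ 0 ⇒ convex.

convex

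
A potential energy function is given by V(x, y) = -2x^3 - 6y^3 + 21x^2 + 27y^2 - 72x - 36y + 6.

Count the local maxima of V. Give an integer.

1

V separates as a function of x plus a function of y, so ∇V=0 decouples.
∂V/∂x = -6(x - 4)(x - 3) = 0 at x ∈ {3, 4}; ∂V/∂y = -18(y - 2)(y - 1) = 0 at y ∈ {1, 2}.
The Hessian is diagonal: diag(V_xx, V_yy). Second derivatives: V_xx(3)=6, V_xx(4)=-6; V_yy(1)=18, V_yy(2)=-18.
Local maxima occur where both diagonal entries negative: (4, 2). Count: 1.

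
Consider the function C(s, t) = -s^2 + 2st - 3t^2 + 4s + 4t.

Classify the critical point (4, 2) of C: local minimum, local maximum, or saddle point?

The Hessian of C is constant: H = [[-2, 2], [2, -6]].
det(H) = (-2)·(-6) − 2² = 8.
det(H) > 0 and tr(H) = -8 < 0, so H is negative definite and the point is a local maximum.

local maximum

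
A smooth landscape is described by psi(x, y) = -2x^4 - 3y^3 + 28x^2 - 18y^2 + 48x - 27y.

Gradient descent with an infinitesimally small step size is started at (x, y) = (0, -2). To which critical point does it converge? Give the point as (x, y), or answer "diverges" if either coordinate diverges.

(-1, -3)

psi is separable, so gradient descent decouples: x follows -∂psi/∂x, y follows -∂psi/∂y.
∂psi/∂x = -8(x - 3)(x + 1)(x + 2); at x=0 this is 48, so x decreases.
∂psi/∂y = -9(y + 1)(y + 3); at y=-2 this is 9, so y decreases.
x converges to its nearest critical value -1 (a local min of the x-part); y converges to -3. The iterate converges to (-1, -3).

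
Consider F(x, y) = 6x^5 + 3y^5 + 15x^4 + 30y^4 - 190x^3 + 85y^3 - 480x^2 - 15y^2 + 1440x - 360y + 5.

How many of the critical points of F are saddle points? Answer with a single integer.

F separates as a function of x plus a function of y, so ∇F=0 decouples.
∂F/∂x = 30(x - 4)(x - 1)(x + 3)(x + 4) = 0 at x ∈ {-4, -3, 1, 4}; ∂F/∂y = 15(y - 1)(y + 2)(y + 3)(y + 4) = 0 at y ∈ {-4, -3, -2, 1}.
The Hessian is diagonal: diag(F_xx, F_yy). Second derivatives: F_xx(-4)=-1200, F_xx(-3)=840, F_xx(1)=-1800, F_xx(4)=5040; F_yy(-4)=-150, F_yy(-3)=60, F_yy(-2)=-90, F_yy(1)=900.
Saddle points occur where the two diagonal entries have opposite signs: (-4, -3), (-4, 1), (-3, -4), (-3, -2), (1, -3), (1, 1), (4, -4), (4, -2). Count: 8.

8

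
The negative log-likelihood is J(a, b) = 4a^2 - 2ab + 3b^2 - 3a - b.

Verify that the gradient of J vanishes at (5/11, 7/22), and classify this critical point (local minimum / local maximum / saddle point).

∇J = (8a - 2b - 3, -2a + 6b - 1); substituting (5/11, 7/22) gives ∇J = (0, 0), so (5/11, 7/22) is indeed a critical point.
The Hessian of J is constant: H = [[8, -2], [-2, 6]].
det(H) = 8·6 − (-2)² = 44.
det(H) > 0 and tr(H) = 14 > 0, so H is positive definite and the point is a local minimum.

local minimum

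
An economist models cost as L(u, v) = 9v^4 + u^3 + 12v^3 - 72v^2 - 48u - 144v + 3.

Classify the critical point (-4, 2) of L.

saddle point

The mixed partial ∂²L/∂u∂v is 0, so the Hessian at any point is diag(L_uu, L_vv) = diag(6u, 36(3v^2 + 2v - 4)).
At (-4, 2): H = diag(-24, 432).
The eigenvalues have opposite signs, so H is indefinite: a saddle point.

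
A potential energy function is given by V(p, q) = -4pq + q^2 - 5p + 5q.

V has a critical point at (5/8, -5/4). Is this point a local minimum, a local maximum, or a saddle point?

The Hessian of V is constant: H = [[0, -4], [-4, 2]].
det(H) = 0·2 − (-4)² = -16.
Since det(H) < 0, H is indefinite and the critical point is a saddle point.

saddle point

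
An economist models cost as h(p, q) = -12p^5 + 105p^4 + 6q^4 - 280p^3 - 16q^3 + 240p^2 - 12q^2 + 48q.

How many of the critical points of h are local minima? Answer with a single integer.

4

h separates as a function of p plus a function of q, so ∇h=0 decouples.
∂h/∂p = -60p(p - 4)(p - 2)(p - 1) = 0 at p ∈ {0, 1, 2, 4}; ∂h/∂q = 24(q - 2)(q - 1)(q + 1) = 0 at q ∈ {-1, 1, 2}.
The Hessian is diagonal: diag(h_pp, h_qq). Second derivatives: h_pp(0)=480, h_pp(1)=-180, h_pp(2)=240, h_pp(4)=-1440; h_qq(-1)=144, h_qq(1)=-48, h_qq(2)=72.
Local minima occur where both diagonal entries positive: (0, -1), (0, 2), (2, -1), (2, 2). Count: 4.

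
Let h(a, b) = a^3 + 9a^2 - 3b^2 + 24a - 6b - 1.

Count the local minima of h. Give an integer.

0

h separates as a function of a plus a function of b, so ∇h=0 decouples.
∂h/∂a = 3(a + 2)(a + 4) = 0 at a ∈ {-4, -2}; ∂h/∂b = -6(b + 1) = 0 at b ∈ {-1}.
The Hessian is diagonal: diag(h_aa, h_bb). Second derivatives: h_aa(-4)=-6, h_aa(-2)=6; h_bb(-1)=-6.
Local minima occur where both diagonal entries positive: none. Count: 0.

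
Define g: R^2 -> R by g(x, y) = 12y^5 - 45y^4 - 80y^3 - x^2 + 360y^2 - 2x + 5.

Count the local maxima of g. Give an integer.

2

g separates as a function of x plus a function of y, so ∇g=0 decouples.
∂g/∂x = -2(x + 1) = 0 at x ∈ {-1}; ∂g/∂y = 60y(y - 3)(y - 2)(y + 2) = 0 at y ∈ {-2, 0, 2, 3}.
The Hessian is diagonal: diag(g_xx, g_yy). Second derivatives: g_xx(-1)=-2; g_yy(-2)=-2400, g_yy(0)=720, g_yy(2)=-480, g_yy(3)=900.
Local maxima occur where both diagonal entries negative: (-1, -2), (-1, 2). Count: 2.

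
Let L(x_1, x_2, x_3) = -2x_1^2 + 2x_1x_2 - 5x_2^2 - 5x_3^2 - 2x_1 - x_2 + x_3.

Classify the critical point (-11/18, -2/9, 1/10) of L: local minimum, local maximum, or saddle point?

local maximum

The Hessian is constant: H = [[-4, 2, 0], [2, -10, 0], [0, 0, -10]].
Leading principal minors: Δ₁ = -4, Δ₂ = 36, Δ₃ = -360.
The minors alternate sign starting negative (−, +, −), so H is negative definite: a local maximum.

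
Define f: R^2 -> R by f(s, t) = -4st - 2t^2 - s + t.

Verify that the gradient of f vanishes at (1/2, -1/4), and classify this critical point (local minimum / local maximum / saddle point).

∇f = (-4t - 1, -4s - 4t + 1); substituting (1/2, -1/4) gives ∇f = (0, 0), so (1/2, -1/4) is indeed a critical point.
The Hessian of f is constant: H = [[0, -4], [-4, -4]].
det(H) = 0·(-4) − (-4)² = -16.
Since det(H) < 0, H is indefinite and the critical point is a saddle point.

saddle point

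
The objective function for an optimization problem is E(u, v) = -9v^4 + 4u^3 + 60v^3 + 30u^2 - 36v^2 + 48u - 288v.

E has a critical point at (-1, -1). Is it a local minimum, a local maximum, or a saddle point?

saddle point

The mixed partial ∂²E/∂u∂v is 0, so the Hessian at any point is diag(E_uu, E_vv) = diag(12(2u + 5), 36(-3v^2 + 10v - 2)).
At (-1, -1): H = diag(36, -540).
The eigenvalues have opposite signs, so H is indefinite: a saddle point.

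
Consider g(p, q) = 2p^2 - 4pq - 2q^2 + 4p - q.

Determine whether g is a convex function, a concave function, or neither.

g is quadratic, so its Hessian is the constant matrix H = [[4, -4], [-4, -4]].
det(H) = -32, tr(H) = 0.
det(H) < 0, so H is indefinite: neither convex nor concave.

neither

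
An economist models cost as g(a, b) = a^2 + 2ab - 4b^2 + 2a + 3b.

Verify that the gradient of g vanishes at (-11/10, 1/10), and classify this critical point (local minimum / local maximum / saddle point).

saddle point

∇g = (2a + 2b + 2, 2a - 8b + 3); substituting (-11/10, 1/10) gives ∇g = (0, 0), so (-11/10, 1/10) is indeed a critical point.
The Hessian of g is constant: H = [[2, 2], [2, -8]].
det(H) = 2·(-8) − 2² = -20.
Since det(H) < 0, H is indefinite and the critical point is a saddle point.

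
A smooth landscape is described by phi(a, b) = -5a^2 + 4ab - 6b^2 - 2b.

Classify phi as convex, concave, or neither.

concave

phi is quadratic, so its Hessian is the constant matrix H = [[-10, 4], [4, -12]].
det(H) = 104, tr(H) = -22.
det(H) > 0 and tr(H) < 0, so H is negative definite everywhere: concave.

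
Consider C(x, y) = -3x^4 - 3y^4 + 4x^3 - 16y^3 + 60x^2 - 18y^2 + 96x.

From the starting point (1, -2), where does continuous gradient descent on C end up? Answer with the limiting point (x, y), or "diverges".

(-1, -1)

C is separable, so gradient descent decouples: x follows -∂C/∂x, y follows -∂C/∂y.
∂C/∂x = -12(x - 4)(x + 1)(x + 2); at x=1 this is 216, so x decreases.
∂C/∂y = -12y(y + 1)(y + 3); at y=-2 this is -24, so y increases.
x converges to its nearest critical value -1 (a local min of the x-part); y converges to -1. The iterate converges to (-1, -1).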